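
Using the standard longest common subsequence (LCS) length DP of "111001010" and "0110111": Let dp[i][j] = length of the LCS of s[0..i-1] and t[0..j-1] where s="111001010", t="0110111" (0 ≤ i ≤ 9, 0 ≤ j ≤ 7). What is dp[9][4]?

4

   ''  0  1  1  0  1  1  1
''  0  0  0  0  0  0  0  0
 1  0  0  1  1  1  1  1  1
 1  0  0  1  2  2  2  2  2
 1  0  0  1  2  2  3  3  3
 0  0  1  1  2  3  3  3  3
 0  0  1  1  2  3  3  3  3
 1  0  1  2  2  3  4  4  4
 0  0  1  2  2  3  4  4  4
 1  0  1  2  3  3  4  5  5
 0  0  1  2  3  4  4  5  5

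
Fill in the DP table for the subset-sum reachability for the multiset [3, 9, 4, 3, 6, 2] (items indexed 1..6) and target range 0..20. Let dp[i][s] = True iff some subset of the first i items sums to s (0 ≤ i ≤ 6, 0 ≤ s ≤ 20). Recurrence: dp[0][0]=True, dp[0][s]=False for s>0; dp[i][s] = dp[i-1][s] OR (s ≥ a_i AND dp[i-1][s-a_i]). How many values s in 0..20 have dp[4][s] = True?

i\s   0   1   2   3   4   5   6   7   8   9  10  11  12  13  14  15  16  17  18  19  20
  0   T   F   F   F   F   F   F   F   F   F   F   F   F   F   F   F   F   F   F   F   F
  1   T   F   F   T   F   F   F   F   F   F   F   F   F   F   F   F   F   F   F   F   F
  2   T   F   F   T   F   F   F   F   F   T   F   F   T   F   F   F   F   F   F   F   F
  3   T   F   F   T   T   F   F   T   F   T   F   F   T   T   F   F   T   F   F   F   F
  4   T   F   F   T   T   F   T   T   F   T   T   F   T   T   F   T   T   F   F   T   F
  5   T   F   F   T   T   F   T   T   F   T   T   F   T   T   F   T   T   F   T   T   F
  6   T   F   T   T   T   T   T   T   T   T   T   T   T   T   T   T   T   T   T   T   T

12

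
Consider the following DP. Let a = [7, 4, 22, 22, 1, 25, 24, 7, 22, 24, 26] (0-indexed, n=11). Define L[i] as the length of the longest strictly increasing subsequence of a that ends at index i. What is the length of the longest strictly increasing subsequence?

   i    0    1    2    3    4    5    6    7    8    9   10
a[i]    7    4   22   22    1   25   24    7   22   24   26
L[i]    1    1    2    2    1    3    3    2    3    4    5

5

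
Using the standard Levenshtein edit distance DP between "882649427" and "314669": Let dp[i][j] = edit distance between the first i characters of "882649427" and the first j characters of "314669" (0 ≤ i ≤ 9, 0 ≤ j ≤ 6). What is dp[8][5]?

7

   ''  3  1  4  6  6  9
''  0  1  2  3  4  5  6
 8  1  1  2  3  4  5  6
 8  2  2  2  3  4  5  6
 2  3  3  3  3  4  5  6
 6  4  4  4  4  3  4  5
 4  5  5  5  4  4  4  5
 9  6  6  6  5  5  5  4
 4  7  7  7  6  6  6  5
 2  8  8  8  7  7  7  6
 7  9  9  9  8  8  8  7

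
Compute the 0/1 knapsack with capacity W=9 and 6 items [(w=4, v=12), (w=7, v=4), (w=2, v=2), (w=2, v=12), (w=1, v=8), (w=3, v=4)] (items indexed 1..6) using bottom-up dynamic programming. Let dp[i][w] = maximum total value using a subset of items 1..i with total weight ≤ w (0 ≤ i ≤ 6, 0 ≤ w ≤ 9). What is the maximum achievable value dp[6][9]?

i\w   0   1   2   3   4   5   6   7   8   9
  0   0   0   0   0   0   0   0   0   0   0
  1   0   0   0   0  12  12  12  12  12  12
  2   0   0   0   0  12  12  12  12  12  12
  3   0   0   2   2  12  12  14  14  14  14
  4   0   0  12  12  14  14  24  24  26  26
  5   0   8  12  20  20  22  24  32  32  34
  6   0   8  12  20  20  22  24  32  32  34

34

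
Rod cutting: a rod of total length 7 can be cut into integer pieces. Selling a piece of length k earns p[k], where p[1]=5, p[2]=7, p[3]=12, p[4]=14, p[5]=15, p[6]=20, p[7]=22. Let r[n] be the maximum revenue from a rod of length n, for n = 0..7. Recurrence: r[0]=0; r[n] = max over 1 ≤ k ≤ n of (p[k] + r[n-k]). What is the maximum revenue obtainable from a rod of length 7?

   n    0    1    2    3    4    5    6    7
r[n]    0    5   10   15   20   25   30   35

35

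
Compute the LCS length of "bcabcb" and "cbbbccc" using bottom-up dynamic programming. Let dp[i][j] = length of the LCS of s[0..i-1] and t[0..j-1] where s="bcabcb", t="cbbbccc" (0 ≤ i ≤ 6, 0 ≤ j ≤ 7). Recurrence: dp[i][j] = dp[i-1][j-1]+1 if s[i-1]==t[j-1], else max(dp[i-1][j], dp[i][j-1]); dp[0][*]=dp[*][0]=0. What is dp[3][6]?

   ''  c  b  b  b  c  c  c
''  0  0  0  0  0  0  0  0
 b  0  0  1  1  1  1  1  1
 c  0  1  1  1  1  2  2  2
 a  0  1  1  1  1  2  2  2
 b  0  1  2  2  2  2  2  2
 c  0  1  2  2  2  3  3  3
 b  0  1  2  3  3  3  3  3

2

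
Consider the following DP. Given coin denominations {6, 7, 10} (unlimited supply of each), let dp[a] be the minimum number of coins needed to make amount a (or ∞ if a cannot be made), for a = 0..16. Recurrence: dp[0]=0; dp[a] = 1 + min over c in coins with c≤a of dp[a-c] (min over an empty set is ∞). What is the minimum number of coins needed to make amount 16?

2

 a  0  1  2  3  4  5  6  7  8  9 10 11 12 13 14 15 16
dp  0  -  -  -  -  -  1  1  -  -  1  -  2  2  2  -  2
(- denotes ∞ / unreachable)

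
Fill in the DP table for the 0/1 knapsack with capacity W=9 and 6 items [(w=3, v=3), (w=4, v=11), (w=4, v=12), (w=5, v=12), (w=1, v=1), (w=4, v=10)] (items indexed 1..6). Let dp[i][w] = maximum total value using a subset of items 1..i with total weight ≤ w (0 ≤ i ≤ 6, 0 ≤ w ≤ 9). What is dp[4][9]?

i\w   0   1   2   3   4   5   6   7   8   9
  0   0   0   0   0   0   0   0   0   0   0
  1   0   0   0   3   3   3   3   3   3   3
  2   0   0   0   3  11  11  11  14  14  14
  3   0   0   0   3  12  12  12  15  23  23
  4   0   0   0   3  12  12  12  15  23  24
  5   0   1   1   3  12  13  13  15  23  24
  6   0   1   1   3  12  13  13  15  23  24

24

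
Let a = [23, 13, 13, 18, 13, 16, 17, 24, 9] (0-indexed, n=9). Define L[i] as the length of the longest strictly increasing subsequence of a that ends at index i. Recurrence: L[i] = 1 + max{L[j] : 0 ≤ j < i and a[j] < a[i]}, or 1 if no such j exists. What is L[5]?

   i    0    1    2    3    4    5    6    7    8
a[i]   23   13   13   18   13   16   17   24    9
L[i]    1    1    1    2    1    2    3    4    1

2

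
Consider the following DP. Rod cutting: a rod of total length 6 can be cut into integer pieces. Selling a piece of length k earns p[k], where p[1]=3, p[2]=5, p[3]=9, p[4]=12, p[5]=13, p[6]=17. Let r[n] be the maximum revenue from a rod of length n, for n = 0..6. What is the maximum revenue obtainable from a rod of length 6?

18

   n    0    1    2    3    4    5    6
r[n]    0    3    6    9   12   15   18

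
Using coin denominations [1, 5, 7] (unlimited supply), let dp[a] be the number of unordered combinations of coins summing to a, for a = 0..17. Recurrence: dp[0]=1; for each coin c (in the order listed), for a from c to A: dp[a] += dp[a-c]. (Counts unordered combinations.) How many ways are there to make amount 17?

after  coin     0     1     2     3     4     5     6     7     8     9    10    11    12    13    14    15    16    17
          1     1     1     1     1     1     1     1     1     1     1     1     1     1     1     1     1     1     1
          5     1     1     1     1     1     2     2     2     2     2     3     3     3     3     3     4     4     4
          7     1     1     1     1     1     2     2     3     3     3     4     4     5     5     6     7     7     8

8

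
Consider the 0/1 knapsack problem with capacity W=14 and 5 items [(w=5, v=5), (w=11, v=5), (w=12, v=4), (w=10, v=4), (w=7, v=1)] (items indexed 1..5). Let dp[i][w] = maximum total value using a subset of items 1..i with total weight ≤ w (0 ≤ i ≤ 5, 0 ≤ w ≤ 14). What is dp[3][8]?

i\w   0   1   2   3   4   5   6   7   8   9  10  11  12  13  14
  0   0   0   0   0   0   0   0   0   0   0   0   0   0   0   0
  1   0   0   0   0   0   5   5   5   5   5   5   5   5   5   5
  2   0   0   0   0   0   5   5   5   5   5   5   5   5   5   5
  3   0   0   0   0   0   5   5   5   5   5   5   5   5   5   5
  4   0   0   0   0   0   5   5   5   5   5   5   5   5   5   5
  5   0   0   0   0   0   5   5   5   5   5   5   5   6   6   6

5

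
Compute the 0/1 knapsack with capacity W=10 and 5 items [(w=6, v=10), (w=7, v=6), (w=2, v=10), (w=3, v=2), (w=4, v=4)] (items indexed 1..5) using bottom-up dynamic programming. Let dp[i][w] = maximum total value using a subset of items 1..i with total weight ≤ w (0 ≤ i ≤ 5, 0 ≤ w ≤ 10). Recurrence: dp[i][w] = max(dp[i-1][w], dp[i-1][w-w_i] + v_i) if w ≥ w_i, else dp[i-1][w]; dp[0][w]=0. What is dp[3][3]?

10

i\w   0   1   2   3   4   5   6   7   8   9  10
  0   0   0   0   0   0   0   0   0   0   0   0
  1   0   0   0   0   0   0  10  10  10  10  10
  2   0   0   0   0   0   0  10  10  10  10  10
  3   0   0  10  10  10  10  10  10  20  20  20
  4   0   0  10  10  10  12  12  12  20  20  20
  5   0   0  10  10  10  12  14  14  20  20  20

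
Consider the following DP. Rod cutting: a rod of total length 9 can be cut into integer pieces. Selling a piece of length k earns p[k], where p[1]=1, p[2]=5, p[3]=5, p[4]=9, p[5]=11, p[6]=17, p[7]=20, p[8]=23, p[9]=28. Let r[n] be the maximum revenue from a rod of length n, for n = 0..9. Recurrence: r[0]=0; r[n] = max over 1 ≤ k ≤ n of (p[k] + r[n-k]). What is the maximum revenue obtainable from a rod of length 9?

28

   n    0    1    2    3    4    5    6    7    8    9
r[n]    0    1    5    6   10   11   17   20   23   28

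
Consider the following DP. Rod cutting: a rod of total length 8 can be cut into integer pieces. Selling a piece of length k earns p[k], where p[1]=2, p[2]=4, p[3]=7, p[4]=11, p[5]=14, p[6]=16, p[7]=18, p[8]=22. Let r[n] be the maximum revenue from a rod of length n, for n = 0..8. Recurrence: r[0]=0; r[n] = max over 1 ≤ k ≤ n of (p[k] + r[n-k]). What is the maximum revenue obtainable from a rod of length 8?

   n    0    1    2    3    4    5    6    7    8
r[n]    0    2    4    7   11   14   16   18   22

22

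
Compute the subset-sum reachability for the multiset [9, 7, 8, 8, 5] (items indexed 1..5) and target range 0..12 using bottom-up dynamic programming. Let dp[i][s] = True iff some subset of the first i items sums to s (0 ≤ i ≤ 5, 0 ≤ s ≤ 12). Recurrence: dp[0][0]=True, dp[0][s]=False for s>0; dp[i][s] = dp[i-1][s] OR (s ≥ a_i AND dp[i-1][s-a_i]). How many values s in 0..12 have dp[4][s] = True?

i\s   0   1   2   3   4   5   6   7   8   9  10  11  12
  0   T   F   F   F   F   F   F   F   F   F   F   F   F
  1   T   F   F   F   F   F   F   F   F   T   F   F   F
  2   T   F   F   F   F   F   F   T   F   T   F   F   F
  3   T   F   F   F   F   F   F   T   T   T   F   F   F
  4   T   F   F   F   F   F   F   T   T   T   F   F   F
  5   T   F   F   F   F   T   F   T   T   T   F   F   T

4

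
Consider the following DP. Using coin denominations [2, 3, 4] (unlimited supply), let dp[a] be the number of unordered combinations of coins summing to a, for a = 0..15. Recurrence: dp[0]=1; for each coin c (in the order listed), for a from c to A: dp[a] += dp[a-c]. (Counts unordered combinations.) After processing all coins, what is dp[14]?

8

after  coin     0     1     2     3     4     5     6     7     8     9    10    11    12    13    14    15
          2     1     0     1     0     1     0     1     0     1     0     1     0     1     0     1     0
          3     1     0     1     1     1     1     2     1     2     2     2     2     3     2     3     3
          4     1     0     1     1     2     1     3     2     4     3     5     4     7     5     8     7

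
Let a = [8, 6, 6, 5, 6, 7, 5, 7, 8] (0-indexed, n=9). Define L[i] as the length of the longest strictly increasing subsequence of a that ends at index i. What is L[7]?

   i    0    1    2    3    4    5    6    7    8
a[i]    8    6    6    5    6    7    5    7    8
L[i]    1    1    1    1    2    3    1    3    4

3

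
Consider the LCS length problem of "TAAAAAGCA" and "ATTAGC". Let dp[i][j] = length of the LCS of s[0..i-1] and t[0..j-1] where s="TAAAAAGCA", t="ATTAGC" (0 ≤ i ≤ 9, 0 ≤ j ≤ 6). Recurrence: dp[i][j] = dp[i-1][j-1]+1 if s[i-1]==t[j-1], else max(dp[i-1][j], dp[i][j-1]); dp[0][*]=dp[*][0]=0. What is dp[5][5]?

   ''  A  T  T  A  G  C
''  0  0  0  0  0  0  0
 T  0  0  1  1  1  1  1
 A  0  1  1  1  2  2  2
 A  0  1  1  1  2  2  2
 A  0  1  1  1  2  2  2
 A  0  1  1  1  2  2  2
 A  0  1  1  1  2  2  2
 G  0  1  1  1  2  3  3
 C  0  1  1  1  2  3  4
 A  0  1  1  1  2  3  4

2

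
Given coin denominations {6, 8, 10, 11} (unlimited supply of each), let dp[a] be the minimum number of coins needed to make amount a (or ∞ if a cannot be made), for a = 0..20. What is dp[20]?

 a  0  1  2  3  4  5  6  7  8  9 10 11 12 13 14 15 16 17 18 19 20
dp  0  -  -  -  -  -  1  -  1  -  1  1  2  -  2  -  2  2  2  2  2
(- denotes ∞ / unreachable)

2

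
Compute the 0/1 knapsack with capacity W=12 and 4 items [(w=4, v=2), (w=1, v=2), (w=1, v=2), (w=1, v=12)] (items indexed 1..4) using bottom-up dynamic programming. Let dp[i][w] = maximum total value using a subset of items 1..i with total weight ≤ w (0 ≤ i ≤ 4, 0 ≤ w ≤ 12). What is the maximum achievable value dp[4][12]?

18

i\w   0   1   2   3   4   5   6   7   8   9  10  11  12
  0   0   0   0   0   0   0   0   0   0   0   0   0   0
  1   0   0   0   0   2   2   2   2   2   2   2   2   2
  2   0   2   2   2   2   4   4   4   4   4   4   4   4
  3   0   2   4   4   4   4   6   6   6   6   6   6   6
  4   0  12  14  16  16  16  16  18  18  18  18  18  18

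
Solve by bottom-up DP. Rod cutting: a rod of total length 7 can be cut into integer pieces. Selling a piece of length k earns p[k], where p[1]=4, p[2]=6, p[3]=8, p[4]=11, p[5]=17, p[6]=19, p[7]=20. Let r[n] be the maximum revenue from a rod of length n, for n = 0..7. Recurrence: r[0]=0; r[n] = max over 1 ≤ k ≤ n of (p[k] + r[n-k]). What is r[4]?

   n    0    1    2    3    4    5    6    7
r[n]    0    4    8   12   16   20   24   28

16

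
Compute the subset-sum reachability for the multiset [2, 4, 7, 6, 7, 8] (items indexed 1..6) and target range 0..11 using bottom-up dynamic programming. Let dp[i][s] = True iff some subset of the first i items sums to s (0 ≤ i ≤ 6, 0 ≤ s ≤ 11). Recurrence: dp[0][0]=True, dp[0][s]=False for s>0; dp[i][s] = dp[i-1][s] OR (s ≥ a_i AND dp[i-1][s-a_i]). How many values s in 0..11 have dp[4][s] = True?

i\s   0   1   2   3   4   5   6   7   8   9  10  11
  0   T   F   F   F   F   F   F   F   F   F   F   F
  1   T   F   T   F   F   F   F   F   F   F   F   F
  2   T   F   T   F   T   F   T   F   F   F   F   F
  3   T   F   T   F   T   F   T   T   F   T   F   T
  4   T   F   T   F   T   F   T   T   T   T   T   T
  5   T   F   T   F   T   F   T   T   T   T   T   T
  6   T   F   T   F   T   F   T   T   T   T   T   T

9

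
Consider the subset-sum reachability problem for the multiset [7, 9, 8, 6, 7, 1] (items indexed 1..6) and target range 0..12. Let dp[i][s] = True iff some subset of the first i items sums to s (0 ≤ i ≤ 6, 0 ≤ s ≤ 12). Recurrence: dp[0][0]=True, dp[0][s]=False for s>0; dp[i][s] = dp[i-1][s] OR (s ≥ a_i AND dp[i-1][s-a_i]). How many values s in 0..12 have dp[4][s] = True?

5

i\s   0   1   2   3   4   5   6   7   8   9  10  11  12
  0   T   F   F   F   F   F   F   F   F   F   F   F   F
  1   T   F   F   F   F   F   F   T   F   F   F   F   F
  2   T   F   F   F   F   F   F   T   F   T   F   F   F
  3   T   F   F   F   F   F   F   T   T   T   F   F   F
  4   T   F   F   F   F   F   T   T   T   T   F   F   F
  5   T   F   F   F   F   F   T   T   T   T   F   F   F
  6   T   T   F   F   F   F   T   T   T   T   T   F   F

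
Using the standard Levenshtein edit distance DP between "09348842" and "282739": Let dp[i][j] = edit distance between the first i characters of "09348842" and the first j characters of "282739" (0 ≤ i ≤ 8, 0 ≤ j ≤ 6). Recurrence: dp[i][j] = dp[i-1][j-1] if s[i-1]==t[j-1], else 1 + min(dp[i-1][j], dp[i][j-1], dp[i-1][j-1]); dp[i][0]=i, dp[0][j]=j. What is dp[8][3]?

6

   ''  2  8  2  7  3  9
''  0  1  2  3  4  5  6
 0  1  1  2  3  4  5  6
 9  2  2  2  3  4  5  5
 3  3  3  3  3  4  4  5
 4  4  4  4  4  4  5  5
 8  5  5  4  5  5  5  6
 8  6  6  5  5  6  6  6
 4  7  7  6  6  6  7  7
 2  8  7  7  6  7  7  8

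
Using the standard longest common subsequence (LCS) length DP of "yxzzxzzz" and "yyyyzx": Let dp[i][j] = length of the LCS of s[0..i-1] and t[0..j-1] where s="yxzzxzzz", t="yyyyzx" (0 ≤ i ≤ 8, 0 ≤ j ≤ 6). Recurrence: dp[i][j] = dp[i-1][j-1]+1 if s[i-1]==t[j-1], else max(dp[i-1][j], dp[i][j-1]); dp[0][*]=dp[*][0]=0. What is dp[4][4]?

1

   ''  y  y  y  y  z  x
''  0  0  0  0  0  0  0
 y  0  1  1  1  1  1  1
 x  0  1  1  1  1  1  2
 z  0  1  1  1  1  2  2
 z  0  1  1  1  1  2  2
 x  0  1  1  1  1  2  3
 z  0  1  1  1  1  2  3
 z  0  1  1  1  1  2  3
 z  0  1  1  1  1  2  3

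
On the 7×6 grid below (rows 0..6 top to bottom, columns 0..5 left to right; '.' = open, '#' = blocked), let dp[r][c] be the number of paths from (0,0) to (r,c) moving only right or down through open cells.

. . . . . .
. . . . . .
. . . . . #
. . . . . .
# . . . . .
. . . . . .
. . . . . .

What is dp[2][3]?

10

r\c   0   1   2   3   4   5
  0   1   1   1   1   1   1
  1   1   2   3   4   5   6
  2   1   3   6  10  15   0
  3   1   4  10  20  35  35
  4   0   4  14  34  69 104
  5   0   4  18  52 121 225
  6   0   4  22  74 195 420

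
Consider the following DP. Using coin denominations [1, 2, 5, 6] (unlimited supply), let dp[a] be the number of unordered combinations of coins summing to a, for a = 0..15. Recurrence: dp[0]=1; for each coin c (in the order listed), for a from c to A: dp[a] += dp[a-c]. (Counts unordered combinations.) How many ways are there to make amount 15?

28

after  coin     0     1     2     3     4     5     6     7     8     9    10    11    12    13    14    15
          1     1     1     1     1     1     1     1     1     1     1     1     1     1     1     1     1
          2     1     1     2     2     3     3     4     4     5     5     6     6     7     7     8     8
          5     1     1     2     2     3     4     5     6     7     8    10    11    13    14    16    18
          6     1     1     2     2     3     4     6     7     9    10    13    15    19    21    25    28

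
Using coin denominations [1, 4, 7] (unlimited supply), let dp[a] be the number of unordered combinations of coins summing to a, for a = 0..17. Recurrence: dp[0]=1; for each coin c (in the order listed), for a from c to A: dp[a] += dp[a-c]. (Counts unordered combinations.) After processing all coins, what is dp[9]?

4

after  coin     0     1     2     3     4     5     6     7     8     9    10    11    12    13    14    15    16    17
          1     1     1     1     1     1     1     1     1     1     1     1     1     1     1     1     1     1     1
          4     1     1     1     1     2     2     2     2     3     3     3     3     4     4     4     4     5     5
          7     1     1     1     1     2     2     2     3     4     4     4     5     6     6     7     8     9     9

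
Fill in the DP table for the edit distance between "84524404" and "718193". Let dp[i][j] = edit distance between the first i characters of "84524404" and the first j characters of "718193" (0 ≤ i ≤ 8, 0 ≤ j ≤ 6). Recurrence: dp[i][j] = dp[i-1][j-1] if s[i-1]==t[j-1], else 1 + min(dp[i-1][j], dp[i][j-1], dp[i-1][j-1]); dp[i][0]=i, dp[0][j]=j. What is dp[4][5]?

5

   ''  7  1  8  1  9  3
''  0  1  2  3  4  5  6
 8  1  1  2  2  3  4  5
 4  2  2  2  3  3  4  5
 5  3  3  3  3  4  4  5
 2  4  4  4  4  4  5  5
 4  5  5  5  5  5  5  6
 4  6  6  6  6  6  6  6
 0  7  7  7  7  7  7  7
 4  8  8  8  8  8  8  8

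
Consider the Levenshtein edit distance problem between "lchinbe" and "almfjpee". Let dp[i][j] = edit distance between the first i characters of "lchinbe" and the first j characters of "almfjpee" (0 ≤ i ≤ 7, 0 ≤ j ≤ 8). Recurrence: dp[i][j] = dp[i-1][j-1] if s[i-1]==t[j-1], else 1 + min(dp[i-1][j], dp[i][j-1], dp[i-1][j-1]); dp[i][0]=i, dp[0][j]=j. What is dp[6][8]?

   ''  a  l  m  f  j  p  e  e
''  0  1  2  3  4  5  6  7  8
 l  1  1  1  2  3  4  5  6  7
 c  2  2  2  2  3  4  5  6  7
 h  3  3  3  3  3  4  5  6  7
 i  4  4  4  4  4  4  5  6  7
 n  5  5  5  5  5  5  5  6  7
 b  6  6  6  6  6  6  6  6  7
 e  7  7  7  7  7  7  7  6  6

7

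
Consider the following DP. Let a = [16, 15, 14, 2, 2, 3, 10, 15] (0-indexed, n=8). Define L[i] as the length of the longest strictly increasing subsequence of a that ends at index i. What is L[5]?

2

   i    0    1    2    3    4    5    6    7
a[i]   16   15   14    2    2    3   10   15
L[i]    1    1    1    1    1    2    3    4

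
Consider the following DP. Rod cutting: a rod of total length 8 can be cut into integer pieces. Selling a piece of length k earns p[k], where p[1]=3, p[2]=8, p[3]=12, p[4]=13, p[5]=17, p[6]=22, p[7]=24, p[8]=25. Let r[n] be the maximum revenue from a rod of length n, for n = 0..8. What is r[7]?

   n    0    1    2    3    4    5    6    7    8
r[n]    0    3    8   12   16   20   24   28   32

28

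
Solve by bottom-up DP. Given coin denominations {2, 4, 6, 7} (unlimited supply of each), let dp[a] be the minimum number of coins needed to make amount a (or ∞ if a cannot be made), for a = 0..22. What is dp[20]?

 a  0  1  2  3  4  5  6  7  8  9 10 11 12 13 14 15 16 17 18 19 20 21 22
dp  0  -  1  -  1  -  1  1  2  2  2  2  2  2  2  3  3  3  3  3  3  3  4
(- denotes ∞ / unreachable)

3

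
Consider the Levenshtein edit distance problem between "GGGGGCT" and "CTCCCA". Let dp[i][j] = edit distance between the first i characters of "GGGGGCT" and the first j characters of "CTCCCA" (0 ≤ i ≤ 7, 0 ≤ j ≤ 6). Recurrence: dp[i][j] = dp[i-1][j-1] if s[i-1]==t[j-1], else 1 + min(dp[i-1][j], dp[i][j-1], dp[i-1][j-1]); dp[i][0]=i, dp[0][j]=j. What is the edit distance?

6

   ''  C  T  C  C  C  A
''  0  1  2  3  4  5  6
 G  1  1  2  3  4  5  6
 G  2  2  2  3  4  5  6
 G  3  3  3  3  4  5  6
 G  4  4  4  4  4  5  6
 G  5  5  5  5  5  5  6
 C  6  5  6  5  5  5  6
 T  7  6  5  6  6  6  6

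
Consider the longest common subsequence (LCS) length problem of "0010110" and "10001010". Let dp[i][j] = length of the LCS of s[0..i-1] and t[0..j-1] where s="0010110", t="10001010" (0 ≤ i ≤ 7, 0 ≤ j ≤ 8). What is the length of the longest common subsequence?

6

   ''  1  0  0  0  1  0  1  0
''  0  0  0  0  0  0  0  0  0
 0  0  0  1  1  1  1  1  1  1
 0  0  0  1  2  2  2  2  2  2
 1  0  1  1  2  2  3  3  3  3
 0  0  1  2  2  3  3  4  4  4
 1  0  1  2  2  3  4  4  5  5
 1  0  1  2  2  3  4  4  5  5
 0  0  1  2  3  3  4  5  5  6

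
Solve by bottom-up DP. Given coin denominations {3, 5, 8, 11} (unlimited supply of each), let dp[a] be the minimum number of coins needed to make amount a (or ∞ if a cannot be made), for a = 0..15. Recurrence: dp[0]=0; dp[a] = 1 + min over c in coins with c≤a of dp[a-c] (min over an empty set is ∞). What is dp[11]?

 a  0  1  2  3  4  5  6  7  8  9 10 11 12 13 14 15
dp  0  -  -  1  -  1  2  -  1  3  2  1  4  2  2  3
(- denotes ∞ / unreachable)

1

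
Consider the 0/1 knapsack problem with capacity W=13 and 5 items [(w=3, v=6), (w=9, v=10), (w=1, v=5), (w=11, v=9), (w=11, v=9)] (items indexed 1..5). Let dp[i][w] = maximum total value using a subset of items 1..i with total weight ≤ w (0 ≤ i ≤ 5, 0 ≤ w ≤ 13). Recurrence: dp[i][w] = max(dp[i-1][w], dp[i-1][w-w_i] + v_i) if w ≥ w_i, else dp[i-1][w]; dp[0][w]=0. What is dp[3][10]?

i\w   0   1   2   3   4   5   6   7   8   9  10  11  12  13
  0   0   0   0   0   0   0   0   0   0   0   0   0   0   0
  1   0   0   0   6   6   6   6   6   6   6   6   6   6   6
  2   0   0   0   6   6   6   6   6   6  10  10  10  16  16
  3   0   5   5   6  11  11  11  11  11  11  15  15  16  21
  4   0   5   5   6  11  11  11  11  11  11  15  15  16  21
  5   0   5   5   6  11  11  11  11  11  11  15  15  16  21

15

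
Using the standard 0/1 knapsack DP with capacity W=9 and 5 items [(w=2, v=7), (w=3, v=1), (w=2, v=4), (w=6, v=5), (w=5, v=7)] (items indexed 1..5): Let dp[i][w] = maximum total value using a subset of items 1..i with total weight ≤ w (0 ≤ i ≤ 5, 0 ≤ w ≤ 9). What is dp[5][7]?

14

i\w   0   1   2   3   4   5   6   7   8   9
  0   0   0   0   0   0   0   0   0   0   0
  1   0   0   7   7   7   7   7   7   7   7
  2   0   0   7   7   7   8   8   8   8   8
  3   0   0   7   7  11  11  11  12  12  12
  4   0   0   7   7  11  11  11  12  12  12
  5   0   0   7   7  11  11  11  14  14  18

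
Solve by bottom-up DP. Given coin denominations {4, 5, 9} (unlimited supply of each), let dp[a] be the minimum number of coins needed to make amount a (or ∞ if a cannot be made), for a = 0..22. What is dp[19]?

 a  0  1  2  3  4  5  6  7  8  9 10 11 12 13 14 15 16 17 18 19 20 21 22
dp  0  -  -  -  1  1  -  -  2  1  2  -  3  2  2  3  4  3  2  3  4  4  3
(- denotes ∞ / unreachable)

3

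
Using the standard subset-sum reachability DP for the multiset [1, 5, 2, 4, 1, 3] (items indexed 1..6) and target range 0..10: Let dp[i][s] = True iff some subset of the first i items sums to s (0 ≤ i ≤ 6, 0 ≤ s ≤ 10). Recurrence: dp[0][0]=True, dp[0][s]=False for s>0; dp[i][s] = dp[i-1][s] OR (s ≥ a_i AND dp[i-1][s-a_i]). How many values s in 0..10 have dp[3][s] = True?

8

i\s   0   1   2   3   4   5   6   7   8   9  10
  0   T   F   F   F   F   F   F   F   F   F   F
  1   T   T   F   F   F   F   F   F   F   F   F
  2   T   T   F   F   F   T   T   F   F   F   F
  3   T   T   T   T   F   T   T   T   T   F   F
  4   T   T   T   T   T   T   T   T   T   T   T
  5   T   T   T   T   T   T   T   T   T   T   T
  6   T   T   T   T   T   T   T   T   T   T   T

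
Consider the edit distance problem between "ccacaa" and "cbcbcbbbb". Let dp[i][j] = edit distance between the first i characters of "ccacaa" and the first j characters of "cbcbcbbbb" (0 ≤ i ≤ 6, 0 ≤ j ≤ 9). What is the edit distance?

   ''  c  b  c  b  c  b  b  b  b
''  0  1  2  3  4  5  6  7  8  9
 c  1  0  1  2  3  4  5  6  7  8
 c  2  1  1  1  2  3  4  5  6  7
 a  3  2  2  2  2  3  4  5  6  7
 c  4  3  3  2  3  2  3  4  5  6
 a  5  4  4  3  3  3  3  4  5  6
 a  6  5  5  4  4  4  4  4  5  6

6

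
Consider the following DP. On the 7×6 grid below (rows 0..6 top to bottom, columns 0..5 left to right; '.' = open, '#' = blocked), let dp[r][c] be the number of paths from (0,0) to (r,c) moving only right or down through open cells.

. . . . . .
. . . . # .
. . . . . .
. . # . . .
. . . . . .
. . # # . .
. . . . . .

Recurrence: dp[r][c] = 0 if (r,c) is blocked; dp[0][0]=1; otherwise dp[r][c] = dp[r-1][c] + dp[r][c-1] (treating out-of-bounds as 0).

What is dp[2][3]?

10

r\c   0   1   2   3   4   5
  0   1   1   1   1   1   1
  1   1   2   3   4   0   1
  2   1   3   6  10  10  11
  3   1   4   0  10  20  31
  4   1   5   5  15  35  66
  5   1   6   0   0  35 101
  6   1   7   7   7  42 143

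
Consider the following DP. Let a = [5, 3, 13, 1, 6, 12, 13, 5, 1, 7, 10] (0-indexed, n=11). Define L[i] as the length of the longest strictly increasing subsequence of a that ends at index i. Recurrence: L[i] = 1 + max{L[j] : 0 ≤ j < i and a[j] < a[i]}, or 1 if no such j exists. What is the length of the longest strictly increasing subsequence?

   i    0    1    2    3    4    5    6    7    8    9   10
a[i]    5    3   13    1    6   12   13    5    1    7   10
L[i]    1    1    2    1    2    3    4    2    1    3    4

4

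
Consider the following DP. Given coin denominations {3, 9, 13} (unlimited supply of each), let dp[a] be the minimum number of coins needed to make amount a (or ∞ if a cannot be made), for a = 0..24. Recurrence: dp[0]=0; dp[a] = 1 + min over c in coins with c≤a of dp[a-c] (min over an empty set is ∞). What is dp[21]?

 a  0  1  2  3  4  5  6  7  8  9 10 11 12 13 14 15 16 17 18 19 20 21 22 23 24
dp  0  -  -  1  -  -  2  -  -  1  -  -  2  1  -  3  2  -  2  3  -  3  2  -  4
(- denotes ∞ / unreachable)

3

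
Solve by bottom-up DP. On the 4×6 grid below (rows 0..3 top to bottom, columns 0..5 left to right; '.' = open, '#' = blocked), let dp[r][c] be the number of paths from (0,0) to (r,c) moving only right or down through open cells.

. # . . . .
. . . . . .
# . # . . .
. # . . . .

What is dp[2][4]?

r\c   0   1   2   3   4   5
  0   1   0   0   0   0   0
  1   1   1   1   1   1   1
  2   0   1   0   1   2   3
  3   0   0   0   1   3   6

2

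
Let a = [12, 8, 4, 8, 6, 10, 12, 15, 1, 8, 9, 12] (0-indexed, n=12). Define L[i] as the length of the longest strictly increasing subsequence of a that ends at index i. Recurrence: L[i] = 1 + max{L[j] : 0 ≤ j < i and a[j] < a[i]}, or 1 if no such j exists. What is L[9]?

   i    0    1    2    3    4    5    6    7    8    9   10   11
a[i]   12    8    4    8    6   10   12   15    1    8    9   12
L[i]    1    1    1    2    2    3    4    5    1    3    4    5

3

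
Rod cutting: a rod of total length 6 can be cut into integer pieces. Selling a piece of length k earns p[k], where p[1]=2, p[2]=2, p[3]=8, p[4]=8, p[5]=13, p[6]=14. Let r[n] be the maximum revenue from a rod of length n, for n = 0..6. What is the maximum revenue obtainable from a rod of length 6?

16

   n    0    1    2    3    4    5    6
r[n]    0    2    4    8   10   13   16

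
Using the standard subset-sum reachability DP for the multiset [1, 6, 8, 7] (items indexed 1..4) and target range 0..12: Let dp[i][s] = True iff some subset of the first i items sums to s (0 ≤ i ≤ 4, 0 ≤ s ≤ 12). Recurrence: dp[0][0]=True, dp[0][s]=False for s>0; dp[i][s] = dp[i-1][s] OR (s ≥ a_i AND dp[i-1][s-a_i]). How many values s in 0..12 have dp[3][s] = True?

6

i\s   0   1   2   3   4   5   6   7   8   9  10  11  12
  0   T   F   F   F   F   F   F   F   F   F   F   F   F
  1   T   T   F   F   F   F   F   F   F   F   F   F   F
  2   T   T   F   F   F   F   T   T   F   F   F   F   F
  3   T   T   F   F   F   F   T   T   T   T   F   F   F
  4   T   T   F   F   F   F   T   T   T   T   F   F   F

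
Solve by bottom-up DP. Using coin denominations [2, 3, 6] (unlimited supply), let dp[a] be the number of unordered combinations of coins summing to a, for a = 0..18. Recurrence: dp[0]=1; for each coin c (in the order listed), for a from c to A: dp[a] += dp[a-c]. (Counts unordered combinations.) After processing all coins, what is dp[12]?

6

after  coin     0     1     2     3     4     5     6     7     8     9    10    11    12    13    14    15    16    17    18
          2     1     0     1     0     1     0     1     0     1     0     1     0     1     0     1     0     1     0     1
          3     1     0     1     1     1     1     2     1     2     2     2     2     3     2     3     3     3     3     4
          6     1     0     1     1     1     1     3     1     3     3     3     3     6     3     6     6     6     6    10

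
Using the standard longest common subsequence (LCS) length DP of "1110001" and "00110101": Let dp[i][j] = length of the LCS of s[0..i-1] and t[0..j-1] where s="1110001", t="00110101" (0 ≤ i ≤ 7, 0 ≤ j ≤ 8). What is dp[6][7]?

   ''  0  0  1  1  0  1  0  1
''  0  0  0  0  0  0  0  0  0
 1  0  0  0  1  1  1  1  1  1
 1  0  0  0  1  2  2  2  2  2
 1  0  0  0  1  2  2  3  3  3
 0  0  1  1  1  2  3  3  4  4
 0  0  1  2  2  2  3  3  4  4
 0  0  1  2  2  2  3  3  4  4
 1  0  1  2  3  3  3  4  4  5

4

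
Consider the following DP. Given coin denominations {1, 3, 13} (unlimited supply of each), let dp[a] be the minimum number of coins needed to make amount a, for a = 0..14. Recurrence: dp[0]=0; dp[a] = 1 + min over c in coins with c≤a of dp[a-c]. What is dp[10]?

4

 a  0  1  2  3  4  5  6  7  8  9 10 11 12 13 14
dp  0  1  2  1  2  3  2  3  4  3  4  5  4  1  2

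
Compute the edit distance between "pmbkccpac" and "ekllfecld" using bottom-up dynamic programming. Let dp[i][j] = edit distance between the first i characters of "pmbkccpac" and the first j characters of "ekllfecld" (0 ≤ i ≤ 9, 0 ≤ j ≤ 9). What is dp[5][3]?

   ''  e  k  l  l  f  e  c  l  d
''  0  1  2  3  4  5  6  7  8  9
 p  1  1  2  3  4  5  6  7  8  9
 m  2  2  2  3  4  5  6  7  8  9
 b  3  3  3  3  4  5  6  7  8  9
 k  4  4  3  4  4  5  6  7  8  9
 c  5  5  4  4  5  5  6  6  7  8
 c  6  6  5  5  5  6  6  6  7  8
 p  7  7  6  6  6  6  7  7  7  8
 a  8  8  7  7  7  7  7  8  8  8
 c  9  9  8  8  8  8  8  7  8  9

4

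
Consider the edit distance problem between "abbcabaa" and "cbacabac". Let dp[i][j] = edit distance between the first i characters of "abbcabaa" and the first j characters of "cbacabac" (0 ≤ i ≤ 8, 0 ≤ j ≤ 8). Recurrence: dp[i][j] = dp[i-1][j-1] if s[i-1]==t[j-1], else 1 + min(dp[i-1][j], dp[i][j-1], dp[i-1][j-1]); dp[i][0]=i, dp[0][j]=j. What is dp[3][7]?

   ''  c  b  a  c  a  b  a  c
''  0  1  2  3  4  5  6  7  8
 a  1  1  2  2  3  4  5  6  7
 b  2  2  1  2  3  4  4  5  6
 b  3  3  2  2  3  4  4  5  6
 c  4  3  3  3  2  3  4  5  5
 a  5  4  4  3  3  2  3  4  5
 b  6  5  4  4  4  3  2  3  4
 a  7  6  5  4  5  4  3  2  3
 a  8  7  6  5  5  5  4  3  3

5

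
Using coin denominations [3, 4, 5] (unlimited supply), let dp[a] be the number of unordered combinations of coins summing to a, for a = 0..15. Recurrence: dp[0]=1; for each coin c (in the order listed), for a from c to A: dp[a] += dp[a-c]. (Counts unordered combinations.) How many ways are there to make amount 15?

after  coin     0     1     2     3     4     5     6     7     8     9    10    11    12    13    14    15
          3     1     0     0     1     0     0     1     0     0     1     0     0     1     0     0     1
          4     1     0     0     1     1     0     1     1     1     1     1     1     2     1     1     2
          5     1     0     0     1     1     1     1     1     2     2     2     2     3     3     3     4

4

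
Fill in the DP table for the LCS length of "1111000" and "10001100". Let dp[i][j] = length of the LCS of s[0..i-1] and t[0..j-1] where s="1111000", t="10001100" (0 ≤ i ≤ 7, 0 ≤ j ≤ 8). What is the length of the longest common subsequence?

   ''  1  0  0  0  1  1  0  0
''  0  0  0  0  0  0  0  0  0
 1  0  1  1  1  1  1  1  1  1
 1  0  1  1  1  1  2  2  2  2
 1  0  1  1  1  1  2  3  3  3
 1  0  1  1  1  1  2  3  3  3
 0  0  1  2  2  2  2  3  4  4
 0  0  1  2  3  3  3  3  4  5
 0  0  1  2  3  4  4  4  4  5

5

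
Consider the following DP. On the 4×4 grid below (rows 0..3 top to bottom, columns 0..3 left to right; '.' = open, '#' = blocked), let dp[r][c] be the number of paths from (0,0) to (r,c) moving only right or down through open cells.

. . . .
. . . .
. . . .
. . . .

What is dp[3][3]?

r\c   0   1   2   3
  0   1   1   1   1
  1   1   2   3   4
  2   1   3   6  10
  3   1   4  10  20

20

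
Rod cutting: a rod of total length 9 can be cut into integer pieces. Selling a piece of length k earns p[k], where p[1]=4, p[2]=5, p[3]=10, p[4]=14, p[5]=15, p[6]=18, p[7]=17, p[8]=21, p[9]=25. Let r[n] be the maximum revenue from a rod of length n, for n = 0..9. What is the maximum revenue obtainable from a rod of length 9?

36

   n    0    1    2    3    4    5    6    7    8    9
r[n]    0    4    8   12   16   20   24   28   32   36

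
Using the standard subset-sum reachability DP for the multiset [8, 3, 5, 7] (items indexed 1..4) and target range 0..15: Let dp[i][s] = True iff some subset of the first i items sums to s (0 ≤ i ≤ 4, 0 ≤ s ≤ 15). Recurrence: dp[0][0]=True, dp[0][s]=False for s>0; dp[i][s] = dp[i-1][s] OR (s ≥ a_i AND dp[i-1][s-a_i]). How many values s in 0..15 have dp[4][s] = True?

i\s   0   1   2   3   4   5   6   7   8   9  10  11  12  13  14  15
  0   T   F   F   F   F   F   F   F   F   F   F   F   F   F   F   F
  1   T   F   F   F   F   F   F   F   T   F   F   F   F   F   F   F
  2   T   F   F   T   F   F   F   F   T   F   F   T   F   F   F   F
  3   T   F   F   T   F   T   F   F   T   F   F   T   F   T   F   F
  4   T   F   F   T   F   T   F   T   T   F   T   T   T   T   F   T

10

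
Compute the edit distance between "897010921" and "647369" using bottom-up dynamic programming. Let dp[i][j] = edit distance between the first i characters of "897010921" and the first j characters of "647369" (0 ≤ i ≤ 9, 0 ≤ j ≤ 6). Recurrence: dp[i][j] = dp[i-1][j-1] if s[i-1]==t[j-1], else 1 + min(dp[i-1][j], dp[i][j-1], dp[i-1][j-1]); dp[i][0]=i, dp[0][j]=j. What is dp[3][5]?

4

   ''  6  4  7  3  6  9
''  0  1  2  3  4  5  6
 8  1  1  2  3  4  5  6
 9  2  2  2  3  4  5  5
 7  3  3  3  2  3  4  5
 0  4  4  4  3  3  4  5
 1  5  5  5  4  4  4  5
 0  6  6  6  5  5  5  5
 9  7  7  7  6  6  6  5
 2  8  8  8  7  7  7  6
 1  9  9  9  8  8  8  7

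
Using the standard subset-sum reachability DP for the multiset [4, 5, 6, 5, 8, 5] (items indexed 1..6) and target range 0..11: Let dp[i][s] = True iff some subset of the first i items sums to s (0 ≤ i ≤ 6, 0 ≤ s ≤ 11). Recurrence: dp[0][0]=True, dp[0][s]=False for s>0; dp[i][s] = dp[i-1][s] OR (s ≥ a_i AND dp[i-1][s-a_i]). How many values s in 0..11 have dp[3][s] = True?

7

i\s   0   1   2   3   4   5   6   7   8   9  10  11
  0   T   F   F   F   F   F   F   F   F   F   F   F
  1   T   F   F   F   T   F   F   F   F   F   F   F
  2   T   F   F   F   T   T   F   F   F   T   F   F
  3   T   F   F   F   T   T   T   F   F   T   T   T
  4   T   F   F   F   T   T   T   F   F   T   T   T
  5   T   F   F   F   T   T   T   F   T   T   T   T
  6   T   F   F   F   T   T   T   F   T   T   T   T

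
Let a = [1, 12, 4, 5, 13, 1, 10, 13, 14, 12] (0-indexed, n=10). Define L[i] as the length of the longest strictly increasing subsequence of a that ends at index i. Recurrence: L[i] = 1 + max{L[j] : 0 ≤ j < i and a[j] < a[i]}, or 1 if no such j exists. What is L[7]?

   i    0    1    2    3    4    5    6    7    8    9
a[i]    1   12    4    5   13    1   10   13   14   12
L[i]    1    2    2    3    4    1    4    5    6    5

5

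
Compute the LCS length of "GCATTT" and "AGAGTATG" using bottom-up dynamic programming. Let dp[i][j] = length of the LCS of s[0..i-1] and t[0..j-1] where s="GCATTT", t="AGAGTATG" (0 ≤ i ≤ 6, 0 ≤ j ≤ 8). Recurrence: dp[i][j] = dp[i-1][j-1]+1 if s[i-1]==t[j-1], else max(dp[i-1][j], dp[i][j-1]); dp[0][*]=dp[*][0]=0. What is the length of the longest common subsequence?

   ''  A  G  A  G  T  A  T  G
''  0  0  0  0  0  0  0  0  0
 G  0  0  1  1  1  1  1  1  1
 C  0  0  1  1  1  1  1  1  1
 A  0  1  1  2  2  2  2  2  2
 T  0  1  1  2  2  3  3  3  3
 T  0  1  1  2  2  3  3  4  4
 T  0  1  1  2  2  3  3  4  4

4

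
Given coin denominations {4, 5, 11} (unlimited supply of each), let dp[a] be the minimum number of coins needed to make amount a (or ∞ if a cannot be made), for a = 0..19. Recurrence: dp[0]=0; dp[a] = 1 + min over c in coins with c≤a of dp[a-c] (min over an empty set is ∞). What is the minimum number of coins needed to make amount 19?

3

 a  0  1  2  3  4  5  6  7  8  9 10 11 12 13 14 15 16 17 18 19
dp  0  -  -  -  1  1  -  -  2  2  2  1  3  3  3  2  2  4  4  3
(- denotes ∞ / unreachable)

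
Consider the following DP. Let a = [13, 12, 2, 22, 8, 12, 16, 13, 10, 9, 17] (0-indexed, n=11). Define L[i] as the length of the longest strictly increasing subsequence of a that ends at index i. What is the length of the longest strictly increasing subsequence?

5

   i    0    1    2    3    4    5    6    7    8    9   10
a[i]   13   12    2   22    8   12   16   13   10    9   17
L[i]    1    1    1    2    2    3    4    4    3    3    5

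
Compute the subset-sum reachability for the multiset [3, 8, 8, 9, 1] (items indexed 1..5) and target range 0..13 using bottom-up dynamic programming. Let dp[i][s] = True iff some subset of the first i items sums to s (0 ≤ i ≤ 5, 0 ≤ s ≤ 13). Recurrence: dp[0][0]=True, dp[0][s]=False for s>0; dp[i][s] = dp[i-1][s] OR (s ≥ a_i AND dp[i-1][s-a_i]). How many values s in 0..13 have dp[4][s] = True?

6

i\s   0   1   2   3   4   5   6   7   8   9  10  11  12  13
  0   T   F   F   F   F   F   F   F   F   F   F   F   F   F
  1   T   F   F   T   F   F   F   F   F   F   F   F   F   F
  2   T   F   F   T   F   F   F   F   T   F   F   T   F   F
  3   T   F   F   T   F   F   F   F   T   F   F   T   F   F
  4   T   F   F   T   F   F   F   F   T   T   F   T   T   F
  5   T   T   F   T   T   F   F   F   T   T   T   T   T   T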